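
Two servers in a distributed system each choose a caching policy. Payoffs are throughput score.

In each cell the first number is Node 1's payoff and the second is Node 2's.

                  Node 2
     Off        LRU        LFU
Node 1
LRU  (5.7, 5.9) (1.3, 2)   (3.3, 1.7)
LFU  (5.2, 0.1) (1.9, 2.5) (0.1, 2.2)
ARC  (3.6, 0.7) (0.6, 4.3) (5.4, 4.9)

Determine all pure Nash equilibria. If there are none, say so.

(LRU, Off); (LFU, LRU); (ARC, LFU)

(LRU, Off): Node 1 gets 5.7, best alternative 5.2; Node 2 gets 5.9, best alternative 2. No profitable deviation — NE.
(LRU, LRU): Node 1 can switch to LFU (1.3 → 1.9). Not NE.
(LRU, LFU): Node 1 can switch to ARC (3.3 → 5.4). Not NE.
(LFU, Off): Node 1 can switch to LRU (5.2 → 5.7). Not NE.
(LFU, LRU): Node 1 gets 1.9, best alternative 1.3; Node 2 gets 2.5, best alternative 2.2. No profitable deviation — NE.
(LFU, LFU): Node 1 can switch to LRU (0.1 → 3.3). Not NE.
(ARC, Off): Node 1 can switch to LRU (3.6 → 5.7). Not NE.
(ARC, LRU): Node 1 can switch to LRU (0.6 → 1.3). Not NE.
(ARC, LFU): Node 1 gets 5.4, best alternative 3.3; Node 2 gets 4.9, best alternative 4.3. No profitable deviation — NE.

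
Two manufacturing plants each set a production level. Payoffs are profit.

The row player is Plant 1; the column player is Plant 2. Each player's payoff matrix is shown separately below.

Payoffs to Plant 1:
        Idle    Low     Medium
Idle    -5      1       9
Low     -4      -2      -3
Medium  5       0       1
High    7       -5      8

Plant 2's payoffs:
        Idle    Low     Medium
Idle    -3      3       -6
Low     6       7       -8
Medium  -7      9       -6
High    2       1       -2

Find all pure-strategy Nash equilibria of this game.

Plant 1 against Idle: payoffs -5, -4, 5, 7 → best response High.
Plant 1 against Low: payoffs 1, -2, 0, -5 → best response Idle.
Plant 1 against Medium: payoffs 9, -3, 1, 8 → best response Idle.
Plant 2 against Idle: payoffs -3, 3, -6 → best response Low.
Plant 2 against Low: payoffs 6, 7, -8 → best response Low.
Plant 2 against Medium: payoffs -7, 9, -6 → best response Low.
Plant 2 against High: payoffs 2, 1, -2 → best response Idle.
Mutual best responses: (Idle, Low); (High, Idle).

(Idle, Low) and (High, Idle)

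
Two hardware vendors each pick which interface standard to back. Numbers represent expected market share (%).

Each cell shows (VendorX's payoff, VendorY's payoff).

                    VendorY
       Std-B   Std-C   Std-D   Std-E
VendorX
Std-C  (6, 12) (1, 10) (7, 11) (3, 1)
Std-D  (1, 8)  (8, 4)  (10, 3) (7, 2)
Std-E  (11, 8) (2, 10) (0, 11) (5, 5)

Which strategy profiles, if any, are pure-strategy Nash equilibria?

For each strategy profile, look for a profitable unilateral deviation.
(Std-C, Std-B): VendorX can switch to Std-E (6 → 11). Not NE.
(Std-C, Std-C): VendorX can switch to Std-D (1 → 8). Not NE.
(Std-C, Std-D): VendorX can switch to Std-D (7 → 10). Not NE.
(Std-C, Std-E): VendorX can switch to Std-D (3 → 7). Not NE.
(Std-D, Std-B): VendorX can switch to Std-C (1 → 6). Not NE.
(Std-D, Std-C): VendorY can switch to Std-B (4 → 8). Not NE.
(Std-D, Std-D): VendorY can switch to Std-B (3 → 8). Not NE.
(Std-D, Std-E): VendorY can switch to Std-B (2 → 8). Not NE.
(Std-E, Std-B): VendorY can switch to Std-C (8 → 10). Not NE.
(Std-E, Std-C): VendorX can switch to Std-D (2 → 8). Not NE.
(Std-E, Std-D): VendorX can switch to Std-C (0 → 7). Not NE.
(Std-E, Std-E): VendorX can switch to Std-D (5 → 7). Not NE.

There is no pure-strategy Nash equilibrium.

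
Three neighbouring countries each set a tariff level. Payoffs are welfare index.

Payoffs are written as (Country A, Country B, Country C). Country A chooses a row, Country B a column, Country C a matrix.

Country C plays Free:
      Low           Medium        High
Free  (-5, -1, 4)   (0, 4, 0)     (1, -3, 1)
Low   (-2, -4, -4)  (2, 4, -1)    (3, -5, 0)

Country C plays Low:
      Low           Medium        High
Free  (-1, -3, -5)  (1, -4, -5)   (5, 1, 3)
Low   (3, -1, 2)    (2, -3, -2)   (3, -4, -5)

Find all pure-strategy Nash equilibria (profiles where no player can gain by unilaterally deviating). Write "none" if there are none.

The pure Nash equilibria are (Free, High, Low); (Low, Low, Low); (Low, Medium, Free).

(Free, Low, Free): Country A can switch to Low (-5 → -2). Not NE.
(Free, Low, Low): Country A can switch to Low (-1 → 3). Not NE.
(Free, Medium, Free): Country A can switch to Low (0 → 2). Not NE.
(Free, Medium, Low): Country A can switch to Low (1 → 2). Not NE.
(Free, High, Free): Country A can switch to Low (1 → 3). Not NE.
(Free, High, Low): Country A gets 5, best alternative 3; Country B gets 1, best alternative -3; Country C gets 3, best alternative 1. No profitable deviation — NE.
(Low, Low, Free): Country B can switch to Medium (-4 → 4). Not NE.
(Low, Low, Low): Country A gets 3, best alternative -1; Country B gets -1, best alternative -3; Country C gets 2, best alternative -4. No profitable deviation — NE.
(Low, Medium, Free): Country A gets 2, best alternative 0; Country B gets 4, best alternative -4; Country C gets -1, best alternative -2. No profitable deviation — NE.
(Low, Medium, Low): Country B can switch to Low (-3 → -1). Not NE.
(Low, High, Free): Country B can switch to Low (-5 → -4). Not NE.
(The remaining 1 profile has a profitable deviation by the same check.)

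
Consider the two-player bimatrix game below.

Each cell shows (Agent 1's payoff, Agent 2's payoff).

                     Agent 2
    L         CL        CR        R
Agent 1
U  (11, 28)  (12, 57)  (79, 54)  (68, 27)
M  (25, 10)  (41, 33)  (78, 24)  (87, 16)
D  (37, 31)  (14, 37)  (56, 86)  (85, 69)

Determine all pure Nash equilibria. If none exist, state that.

(U, L): Agent 1 can switch to M (11 → 25). Not NE.
(U, CL): Agent 1 can switch to M (12 → 41). Not NE.
(U, CR): Agent 2 can switch to CL (54 → 57). Not NE.
(U, R): Agent 1 can switch to M (68 → 87). Not NE.
(M, L): Agent 1 can switch to D (25 → 37). Not NE.
(M, CL): Agent 1 gets 41, best alternative 14; Agent 2 gets 33, best alternative 24. No profitable deviation — NE.
(M, CR): Agent 1 can switch to U (78 → 79). Not NE.
(M, R): Agent 2 can switch to CL (16 → 33). Not NE.
(D, L): Agent 2 can switch to CL (31 → 37). Not NE.
(The remaining 3 profiles each have a profitable deviation by the same check.)

(M, CL)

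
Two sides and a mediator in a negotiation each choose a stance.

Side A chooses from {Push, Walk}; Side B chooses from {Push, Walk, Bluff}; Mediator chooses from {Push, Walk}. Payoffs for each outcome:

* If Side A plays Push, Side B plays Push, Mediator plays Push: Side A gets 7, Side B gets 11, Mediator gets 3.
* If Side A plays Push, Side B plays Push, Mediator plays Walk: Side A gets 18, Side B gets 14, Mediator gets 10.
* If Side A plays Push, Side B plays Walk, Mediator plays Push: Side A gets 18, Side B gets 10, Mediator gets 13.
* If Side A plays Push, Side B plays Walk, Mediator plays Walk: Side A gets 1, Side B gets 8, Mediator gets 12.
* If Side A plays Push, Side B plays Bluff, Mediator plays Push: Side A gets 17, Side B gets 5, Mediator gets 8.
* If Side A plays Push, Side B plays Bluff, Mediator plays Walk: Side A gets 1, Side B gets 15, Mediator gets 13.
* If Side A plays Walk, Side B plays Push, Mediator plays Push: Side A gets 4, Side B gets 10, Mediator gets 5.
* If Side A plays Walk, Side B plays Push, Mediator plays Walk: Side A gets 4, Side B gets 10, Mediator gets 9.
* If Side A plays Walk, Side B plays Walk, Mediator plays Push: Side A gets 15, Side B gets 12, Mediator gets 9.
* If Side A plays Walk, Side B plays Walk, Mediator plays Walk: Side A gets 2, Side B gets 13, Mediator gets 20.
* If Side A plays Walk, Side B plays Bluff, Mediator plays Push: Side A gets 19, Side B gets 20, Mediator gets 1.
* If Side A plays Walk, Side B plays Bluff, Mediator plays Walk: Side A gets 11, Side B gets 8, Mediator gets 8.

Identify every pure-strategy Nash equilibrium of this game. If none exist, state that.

For each player, find the best response to each opponent profile; mutual best responses are the pure NE.
Side A against (Push, Push): payoffs 7, 4 → best response Push.
Side A against (Push, Walk): payoffs 18, 4 → best response Push.
Side A against (Walk, Push): payoffs 18, 15 → best response Push.
Side A against (Walk, Walk): payoffs 1, 2 → best response Walk.
Side A against (Bluff, Push): payoffs 17, 19 → best response Walk.
Side A against (Bluff, Walk): payoffs 1, 11 → best response Walk.
Side B against (Push, Push): payoffs 11, 10, 5 → best response Push.
Side B against (Push, Walk): payoffs 14, 8, 15 → best response Bluff.
Side B against (Walk, Push): payoffs 10, 12, 20 → best response Bluff.
Side B against (Walk, Walk): payoffs 10, 13, 8 → best response Walk.
Mediator against (Push, Push): payoffs 3, 10 → best response Walk.
Mediator against (Push, Walk): payoffs 13, 12 → best response Push.
Mediator against (Push, Bluff): payoffs 8, 13 → best response Walk.
Mediator against (Walk, Push): payoffs 5, 9 → best response Walk.
Mediator against (Walk, Walk): payoffs 9, 20 → best response Walk.
Mediator against (Walk, Bluff): payoffs 1, 8 → best response Walk.
Mutual best responses: (Walk, Walk, Walk).

(Walk, Walk, Walk)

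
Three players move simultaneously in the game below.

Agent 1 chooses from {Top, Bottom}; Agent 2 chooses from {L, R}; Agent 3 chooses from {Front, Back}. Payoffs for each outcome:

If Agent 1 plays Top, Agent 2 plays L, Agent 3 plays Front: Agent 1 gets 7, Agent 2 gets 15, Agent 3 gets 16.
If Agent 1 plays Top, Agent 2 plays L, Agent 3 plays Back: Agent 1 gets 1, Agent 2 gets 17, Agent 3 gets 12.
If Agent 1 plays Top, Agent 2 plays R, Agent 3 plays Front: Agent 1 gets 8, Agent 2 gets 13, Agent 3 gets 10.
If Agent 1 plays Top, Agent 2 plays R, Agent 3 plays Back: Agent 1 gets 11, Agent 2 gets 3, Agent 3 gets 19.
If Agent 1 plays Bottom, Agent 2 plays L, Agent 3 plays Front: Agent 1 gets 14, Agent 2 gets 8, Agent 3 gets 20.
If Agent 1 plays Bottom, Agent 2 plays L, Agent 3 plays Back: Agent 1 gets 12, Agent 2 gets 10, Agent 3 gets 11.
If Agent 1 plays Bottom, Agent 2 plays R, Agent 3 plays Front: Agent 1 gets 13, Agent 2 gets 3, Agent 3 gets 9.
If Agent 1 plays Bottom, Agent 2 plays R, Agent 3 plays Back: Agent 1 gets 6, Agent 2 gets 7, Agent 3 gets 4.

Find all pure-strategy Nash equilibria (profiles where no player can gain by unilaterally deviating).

(Top, L, Front): Agent 1 can switch to Bottom (7 → 14). Not NE.
(Top, L, Back): Agent 1 can switch to Bottom (1 → 12). Not NE.
(Top, R, Front): Agent 1 can switch to Bottom (8 → 13). Not NE.
(Top, R, Back): Agent 2 can switch to L (3 → 17). Not NE.
(Bottom, L, Front): Agent 1 gets 14, best alternative 7; Agent 2 gets 8, best alternative 3; Agent 3 gets 20, best alternative 11. No profitable deviation — NE.
(Bottom, L, Back): Agent 3 can switch to Front (11 → 20). Not NE.
(Bottom, R, Front): Agent 2 can switch to L (3 → 8). Not NE.
(The remaining 1 profile has a profitable deviation by the same check.)

Pure NE: (Bottom, L, Front)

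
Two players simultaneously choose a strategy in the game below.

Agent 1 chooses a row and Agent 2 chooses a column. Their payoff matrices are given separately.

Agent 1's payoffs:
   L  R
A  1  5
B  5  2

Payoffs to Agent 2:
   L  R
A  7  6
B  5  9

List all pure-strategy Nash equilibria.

Agent 1 against L: payoffs 1, 5 → best response B.
Agent 1 against R: payoffs 5, 2 → best response A.
Agent 2 against A: payoffs 7, 6 → best response L.
Agent 2 against B: payoffs 5, 9 → best response R.
No profile is a mutual best response for all players.

none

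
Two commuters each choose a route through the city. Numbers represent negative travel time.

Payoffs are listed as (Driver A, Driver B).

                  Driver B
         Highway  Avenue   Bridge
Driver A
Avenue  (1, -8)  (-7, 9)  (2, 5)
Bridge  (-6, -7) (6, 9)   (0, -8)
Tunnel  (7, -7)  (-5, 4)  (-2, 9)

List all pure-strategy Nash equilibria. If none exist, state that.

(Bridge, Avenue)

(Avenue, Highway): Driver A can switch to Tunnel (1 → 7). Not NE.
(Avenue, Avenue): Driver A can switch to Bridge (-7 → 6). Not NE.
(Avenue, Bridge): Driver B can switch to Avenue (5 → 9). Not NE.
(Bridge, Highway): Driver A can switch to Avenue (-6 → 1). Not NE.
(Bridge, Avenue): Driver A gets 6, best alternative -5; Driver B gets 9, best alternative -7. No profitable deviation — NE.
(Bridge, Bridge): Driver A can switch to Avenue (0 → 2). Not NE.
(Tunnel, Highway): Driver B can switch to Avenue (-7 → 4). Not NE.
(Tunnel, Avenue): Driver A can switch to Bridge (-5 → 6). Not NE.
(Tunnel, Bridge): Driver A can switch to Avenue (-2 → 2). Not NE.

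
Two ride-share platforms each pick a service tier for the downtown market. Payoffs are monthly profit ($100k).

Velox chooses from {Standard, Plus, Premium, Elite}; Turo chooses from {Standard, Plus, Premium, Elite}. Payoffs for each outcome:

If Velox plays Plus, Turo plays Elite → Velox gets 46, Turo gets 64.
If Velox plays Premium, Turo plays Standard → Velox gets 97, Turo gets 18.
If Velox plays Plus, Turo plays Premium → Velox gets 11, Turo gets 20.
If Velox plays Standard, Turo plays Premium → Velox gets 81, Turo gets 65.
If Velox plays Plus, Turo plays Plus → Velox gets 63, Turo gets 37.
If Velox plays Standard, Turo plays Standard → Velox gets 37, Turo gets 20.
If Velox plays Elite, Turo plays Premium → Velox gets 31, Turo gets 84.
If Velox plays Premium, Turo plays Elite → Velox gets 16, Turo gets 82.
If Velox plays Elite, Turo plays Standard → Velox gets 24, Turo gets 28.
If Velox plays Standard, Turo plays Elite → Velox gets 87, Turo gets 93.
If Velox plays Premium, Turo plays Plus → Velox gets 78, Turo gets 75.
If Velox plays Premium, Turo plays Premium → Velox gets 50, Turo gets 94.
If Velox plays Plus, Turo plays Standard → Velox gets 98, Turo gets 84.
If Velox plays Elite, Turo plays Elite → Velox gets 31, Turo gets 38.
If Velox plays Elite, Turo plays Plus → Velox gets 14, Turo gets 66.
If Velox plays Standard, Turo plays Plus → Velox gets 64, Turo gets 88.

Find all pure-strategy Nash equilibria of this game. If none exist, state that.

The pure Nash equilibria are (Standard, Elite), (Plus, Standard).

Velox against Standard: payoffs 37, 98, 97, 24 → best response Plus.
Velox against Plus: payoffs 64, 63, 78, 14 → best response Premium.
Velox against Premium: payoffs 81, 11, 50, 31 → best response Standard.
Velox against Elite: payoffs 87, 46, 16, 31 → best response Standard.
Turo against Standard: payoffs 20, 88, 65, 93 → best response Elite.
Turo against Plus: payoffs 84, 37, 20, 64 → best response Standard.
Turo against Premium: payoffs 18, 75, 94, 82 → best response Premium.
Turo against Elite: payoffs 28, 66, 84, 38 → best response Premium.
Mutual best responses: (Standard, Elite); (Plus, Standard).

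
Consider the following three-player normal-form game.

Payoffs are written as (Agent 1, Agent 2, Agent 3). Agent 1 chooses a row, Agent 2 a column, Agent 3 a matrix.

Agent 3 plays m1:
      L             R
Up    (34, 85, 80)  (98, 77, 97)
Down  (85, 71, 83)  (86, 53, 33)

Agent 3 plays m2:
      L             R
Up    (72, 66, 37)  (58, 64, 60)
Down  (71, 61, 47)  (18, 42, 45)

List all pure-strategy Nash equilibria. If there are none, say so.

The unique pure-strategy Nash equilibrium is (Down, L, m1).

Mark each player's best response to every combination of opponents' strategies; a profile where every player is best-responding is a pure Nash equilibrium.
Agent 1 against (L, m1): payoffs 34, 85 → best response Down.
Agent 1 against (L, m2): payoffs 72, 71 → best response Up.
Agent 1 against (R, m1): payoffs 98, 86 → best response Up.
Agent 1 against (R, m2): payoffs 58, 18 → best response Up.
Agent 2 against (Up, m1): payoffs 85, 77 → best response L.
Agent 2 against (Up, m2): payoffs 66, 64 → best response L.
Agent 2 against (Down, m1): payoffs 71, 53 → best response L.
Agent 2 against (Down, m2): payoffs 61, 42 → best response L.
Agent 3 against (Up, L): payoffs 80, 37 → best response m1.
Agent 3 against (Up, R): payoffs 97, 60 → best response m1.
Agent 3 against (Down, L): payoffs 83, 47 → best response m1.
Agent 3 against (Down, R): payoffs 33, 45 → best response m2.
Mutual best responses: (Down, L, m1).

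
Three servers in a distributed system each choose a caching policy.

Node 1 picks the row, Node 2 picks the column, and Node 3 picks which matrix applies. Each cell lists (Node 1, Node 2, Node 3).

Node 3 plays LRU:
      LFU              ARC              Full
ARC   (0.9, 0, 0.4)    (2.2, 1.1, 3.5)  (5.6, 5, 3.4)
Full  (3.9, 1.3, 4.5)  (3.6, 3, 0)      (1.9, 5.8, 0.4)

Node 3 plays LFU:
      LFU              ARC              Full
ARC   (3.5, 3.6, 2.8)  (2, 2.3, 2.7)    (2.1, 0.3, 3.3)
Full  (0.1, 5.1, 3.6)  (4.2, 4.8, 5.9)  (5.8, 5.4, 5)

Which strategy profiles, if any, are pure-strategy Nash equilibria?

Pure-strategy Nash equilibria: (ARC, LFU, LFU); (ARC, Full, LRU); (Full, Full, LFU)

Node 1 against (LFU, LRU): payoffs 0.9, 3.9 → best response Full.
Node 1 against (LFU, LFU): payoffs 3.5, 0.1 → best response ARC.
Node 1 against (ARC, LRU): payoffs 2.2, 3.6 → best response Full.
Node 1 against (ARC, LFU): payoffs 2, 4.2 → best response Full.
Node 1 against (Full, LRU): payoffs 5.6, 1.9 → best response ARC.
Node 1 against (Full, LFU): payoffs 2.1, 5.8 → best response Full.
Node 2 against (ARC, LRU): payoffs 0, 1.1, 5 → best response Full.
Node 2 against (ARC, LFU): payoffs 3.6, 2.3, 0.3 → best response LFU.
Node 2 against (Full, LRU): payoffs 1.3, 3, 5.8 → best response Full.
Node 2 against (Full, LFU): payoffs 5.1, 4.8, 5.4 → best response Full.
Node 3 against (ARC, LFU): payoffs 0.4, 2.8 → best response LFU.
Node 3 against (ARC, ARC): payoffs 3.5, 2.7 → best response LRU.
Node 3 against (ARC, Full): payoffs 3.4, 3.3 → best response LRU.
Node 3 against (Full, LFU): payoffs 4.5, 3.6 → best response LRU.
Node 3 against (Full, ARC): payoffs 0, 5.9 → best response LFU.
Node 3 against (Full, Full): payoffs 0.4, 5 → best response LFU.
Mutual best responses: (ARC, LFU, LFU); (ARC, Full, LRU); (Full, Full, LFU).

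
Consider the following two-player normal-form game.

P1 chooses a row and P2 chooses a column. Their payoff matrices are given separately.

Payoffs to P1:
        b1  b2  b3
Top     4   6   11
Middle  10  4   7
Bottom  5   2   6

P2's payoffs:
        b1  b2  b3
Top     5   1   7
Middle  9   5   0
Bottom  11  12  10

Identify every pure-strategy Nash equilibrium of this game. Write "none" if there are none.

(Top, b1): P1 can switch to Middle (4 → 10). Not NE.
(Top, b2): P2 can switch to b1 (1 → 5). Not NE.
(Top, b3): P1 gets 11, best alternative 7; P2 gets 7, best alternative 5. No profitable deviation — NE.
(Middle, b1): P1 gets 10, best alternative 5; P2 gets 9, best alternative 5. No profitable deviation — NE.
(Middle, b2): P1 can switch to Top (4 → 6). Not NE.
(Middle, b3): P1 can switch to Top (7 → 11). Not NE.
(Bottom, b1): P1 can switch to Middle (5 → 10). Not NE.
(Bottom, b2): P1 can switch to Top (2 → 6). Not NE.
(Bottom, b3): P1 can switch to Top (6 → 11). Not NE.

The pure Nash equilibria are (Top, b3) and (Middle, b1).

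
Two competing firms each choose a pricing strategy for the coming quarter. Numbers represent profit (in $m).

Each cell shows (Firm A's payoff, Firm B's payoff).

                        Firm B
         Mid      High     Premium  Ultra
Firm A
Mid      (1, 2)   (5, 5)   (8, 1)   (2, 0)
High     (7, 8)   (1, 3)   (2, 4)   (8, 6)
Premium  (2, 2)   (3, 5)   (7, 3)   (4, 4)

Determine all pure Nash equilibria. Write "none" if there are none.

Check each profile: it is a Nash equilibrium iff no player can strictly gain by switching unilaterally.
(Mid, Mid): Firm A can switch to High (1 → 7). Not NE.
(Mid, High): Firm A gets 5, best alternative 3; Firm B gets 5, best alternative 2. No profitable deviation — NE.
(Mid, Premium): Firm B can switch to Mid (1 → 2). Not NE.
(Mid, Ultra): Firm A can switch to High (2 → 8). Not NE.
(High, Mid): Firm A gets 7, best alternative 2; Firm B gets 8, best alternative 6. No profitable deviation — NE.
(High, High): Firm A can switch to Mid (1 → 5). Not NE.
(High, Premium): Firm A can switch to Mid (2 → 8). Not NE.
(High, Ultra): Firm B can switch to Mid (6 → 8). Not NE.
(Premium, Mid): Firm A can switch to High (2 → 7). Not NE.
(Premium, High): Firm A can switch to Mid (3 → 5). Not NE.
(Premium, Premium): Firm A can switch to Mid (7 → 8). Not NE.
(Premium, Ultra): Firm A can switch to High (4 → 8). Not NE.

Pure-strategy Nash equilibria: (Mid, High) and (High, Mid)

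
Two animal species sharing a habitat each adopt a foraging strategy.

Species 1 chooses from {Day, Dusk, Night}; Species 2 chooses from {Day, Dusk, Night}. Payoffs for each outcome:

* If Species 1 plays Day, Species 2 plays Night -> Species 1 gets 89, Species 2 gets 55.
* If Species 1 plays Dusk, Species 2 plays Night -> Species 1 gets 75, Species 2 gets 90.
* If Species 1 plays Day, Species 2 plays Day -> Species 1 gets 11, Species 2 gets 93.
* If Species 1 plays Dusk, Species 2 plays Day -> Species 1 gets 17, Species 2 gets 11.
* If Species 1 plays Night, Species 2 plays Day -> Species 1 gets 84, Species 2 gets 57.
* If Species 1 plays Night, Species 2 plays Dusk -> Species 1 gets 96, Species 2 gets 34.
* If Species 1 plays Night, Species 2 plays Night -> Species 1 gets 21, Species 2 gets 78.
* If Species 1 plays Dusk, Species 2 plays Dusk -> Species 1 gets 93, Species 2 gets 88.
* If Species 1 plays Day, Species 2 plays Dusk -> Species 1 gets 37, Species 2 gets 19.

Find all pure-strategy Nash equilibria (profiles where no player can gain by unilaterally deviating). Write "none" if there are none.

(Day, Day): Species 1 can switch to Dusk (11 → 17). Not NE.
(Day, Dusk): Species 1 can switch to Dusk (37 → 93). Not NE.
(Day, Night): Species 2 can switch to Day (55 → 93). Not NE.
(Dusk, Day): Species 1 can switch to Night (17 → 84). Not NE.
(Dusk, Dusk): Species 1 can switch to Night (93 → 96). Not NE.
(Dusk, Night): Species 1 can switch to Day (75 → 89). Not NE.
(Night, Day): Species 2 can switch to Night (57 → 78). Not NE.
(Night, Dusk): Species 2 can switch to Day (34 → 57). Not NE.
(Night, Night): Species 1 can switch to Day (21 → 89). Not NE.

This game has no pure Nash equilibrium.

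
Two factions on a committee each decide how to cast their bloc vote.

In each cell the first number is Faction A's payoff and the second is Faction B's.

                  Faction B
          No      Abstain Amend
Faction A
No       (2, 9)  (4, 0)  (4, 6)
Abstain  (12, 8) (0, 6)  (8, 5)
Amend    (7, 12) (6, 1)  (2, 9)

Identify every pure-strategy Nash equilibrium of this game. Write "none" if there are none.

The unique pure-strategy Nash equilibrium is (Abstain, No).

For each strategy profile, look for a profitable unilateral deviation.
(No, No): Faction A can switch to Abstain (2 → 12). Not NE.
(No, Abstain): Faction A can switch to Amend (4 → 6). Not NE.
(No, Amend): Faction A can switch to Abstain (4 → 8). Not NE.
(Abstain, No): Faction A gets 12, best alternative 7; Faction B gets 8, best alternative 6. No profitable deviation — NE.
(Abstain, Abstain): Faction A can switch to No (0 → 4). Not NE.
(Abstain, Amend): Faction B can switch to No (5 → 8). Not NE.
(Amend, No): Faction A can switch to Abstain (7 → 12). Not NE.
(Amend, Abstain): Faction B can switch to No (1 → 12). Not NE.
(Amend, Amend): Faction A can switch to No (2 → 4). Not NE.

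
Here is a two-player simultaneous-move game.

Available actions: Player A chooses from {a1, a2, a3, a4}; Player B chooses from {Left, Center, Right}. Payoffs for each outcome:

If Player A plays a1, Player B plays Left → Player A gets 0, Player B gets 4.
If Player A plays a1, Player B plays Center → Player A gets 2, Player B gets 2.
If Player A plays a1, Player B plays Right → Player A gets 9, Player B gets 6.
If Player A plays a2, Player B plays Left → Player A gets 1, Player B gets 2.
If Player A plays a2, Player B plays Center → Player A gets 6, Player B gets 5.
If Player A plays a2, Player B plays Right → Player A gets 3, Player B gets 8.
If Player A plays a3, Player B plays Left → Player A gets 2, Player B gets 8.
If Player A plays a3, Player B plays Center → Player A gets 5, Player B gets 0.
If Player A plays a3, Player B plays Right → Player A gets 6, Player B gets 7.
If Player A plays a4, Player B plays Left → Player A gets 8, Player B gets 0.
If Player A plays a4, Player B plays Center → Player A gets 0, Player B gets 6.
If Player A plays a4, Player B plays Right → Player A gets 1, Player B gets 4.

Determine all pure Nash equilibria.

The unique pure-strategy Nash equilibrium is (a1, Right).

Mark each player's best response to every combination of opponents' strategies; a profile where every player is best-responding is a pure Nash equilibrium.
Player A against Left: payoffs 0, 1, 2, 8 → best response a4.
Player A against Center: payoffs 2, 6, 5, 0 → best response a2.
Player A against Right: payoffs 9, 3, 6, 1 → best response a1.
Player B against a1: payoffs 4, 2, 6 → best response Right.
Player B against a2: payoffs 2, 5, 8 → best response Right.
Player B against a3: payoffs 8, 0, 7 → best response Left.
Player B against a4: payoffs 0, 6, 4 → best response Center.
Mutual best responses: (a1, Right).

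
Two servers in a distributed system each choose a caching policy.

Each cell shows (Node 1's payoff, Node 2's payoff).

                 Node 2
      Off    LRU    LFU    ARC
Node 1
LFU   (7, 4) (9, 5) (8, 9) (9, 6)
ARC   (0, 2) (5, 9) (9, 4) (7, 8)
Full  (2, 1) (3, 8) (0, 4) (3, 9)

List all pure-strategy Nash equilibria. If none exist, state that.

(LFU, Off): Node 2 can switch to LRU (4 → 5). Not NE.
(LFU, LRU): Node 2 can switch to LFU (5 → 9). Not NE.
(LFU, LFU): Node 1 can switch to ARC (8 → 9). Not NE.
(LFU, ARC): Node 2 can switch to LFU (6 → 9). Not NE.
(ARC, Off): Node 1 can switch to LFU (0 → 7). Not NE.
(ARC, LRU): Node 1 can switch to LFU (5 → 9). Not NE.
(ARC, LFU): Node 2 can switch to LRU (4 → 9). Not NE.
(ARC, ARC): Node 1 can switch to LFU (7 → 9). Not NE.
(Full, Off): Node 1 can switch to LFU (2 → 7). Not NE.
(Full, LRU): Node 1 can switch to LFU (3 → 9). Not NE.
(The remaining 2 profiles each have a profitable deviation by the same check.)

none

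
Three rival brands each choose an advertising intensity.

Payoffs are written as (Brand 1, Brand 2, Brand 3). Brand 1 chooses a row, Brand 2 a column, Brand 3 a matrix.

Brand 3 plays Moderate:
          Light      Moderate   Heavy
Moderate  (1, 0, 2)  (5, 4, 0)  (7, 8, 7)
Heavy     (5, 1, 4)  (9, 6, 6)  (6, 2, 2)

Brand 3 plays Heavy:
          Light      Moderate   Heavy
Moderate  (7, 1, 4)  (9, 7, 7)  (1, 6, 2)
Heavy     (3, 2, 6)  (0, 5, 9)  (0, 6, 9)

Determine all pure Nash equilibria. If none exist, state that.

(Moderate, Light, Moderate): Brand 1 can switch to Heavy (1 → 5). Not NE.
(Moderate, Light, Heavy): Brand 2 can switch to Moderate (1 → 7). Not NE.
(Moderate, Moderate, Moderate): Brand 1 can switch to Heavy (5 → 9). Not NE.
(Moderate, Moderate, Heavy): Brand 1 gets 9, best alternative 0; Brand 2 gets 7, best alternative 6; Brand 3 gets 7, best alternative 0. No profitable deviation — NE.
(Moderate, Heavy, Moderate): Brand 1 gets 7, best alternative 6; Brand 2 gets 8, best alternative 4; Brand 3 gets 7, best alternative 2. No profitable deviation — NE.
(Moderate, Heavy, Heavy): Brand 2 can switch to Moderate (6 → 7). Not NE.
(Heavy, Light, Moderate): Brand 2 can switch to Moderate (1 → 6). Not NE.
(Heavy, Light, Heavy): Brand 1 can switch to Moderate (3 → 7). Not NE.
(The remaining 4 profiles each have a profitable deviation by the same check.)

Pure-strategy Nash equilibria: (Moderate, Moderate, Heavy) and (Moderate, Heavy, Moderate)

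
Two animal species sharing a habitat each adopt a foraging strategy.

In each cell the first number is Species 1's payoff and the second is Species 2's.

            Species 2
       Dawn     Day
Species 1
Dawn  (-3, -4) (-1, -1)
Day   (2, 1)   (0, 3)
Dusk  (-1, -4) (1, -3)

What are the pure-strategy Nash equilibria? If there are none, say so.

Species 1 against Dawn: payoffs -3, 2, -1 → best response Day.
Species 1 against Day: payoffs -1, 0, 1 → best response Dusk.
Species 2 against Dawn: payoffs -4, -1 → best response Day.
Species 2 against Day: payoffs 1, 3 → best response Day.
Species 2 against Dusk: payoffs -4, -3 → best response Day.
Mutual best responses: (Dusk, Day).

The unique pure-strategy Nash equilibrium is (Dusk, Day).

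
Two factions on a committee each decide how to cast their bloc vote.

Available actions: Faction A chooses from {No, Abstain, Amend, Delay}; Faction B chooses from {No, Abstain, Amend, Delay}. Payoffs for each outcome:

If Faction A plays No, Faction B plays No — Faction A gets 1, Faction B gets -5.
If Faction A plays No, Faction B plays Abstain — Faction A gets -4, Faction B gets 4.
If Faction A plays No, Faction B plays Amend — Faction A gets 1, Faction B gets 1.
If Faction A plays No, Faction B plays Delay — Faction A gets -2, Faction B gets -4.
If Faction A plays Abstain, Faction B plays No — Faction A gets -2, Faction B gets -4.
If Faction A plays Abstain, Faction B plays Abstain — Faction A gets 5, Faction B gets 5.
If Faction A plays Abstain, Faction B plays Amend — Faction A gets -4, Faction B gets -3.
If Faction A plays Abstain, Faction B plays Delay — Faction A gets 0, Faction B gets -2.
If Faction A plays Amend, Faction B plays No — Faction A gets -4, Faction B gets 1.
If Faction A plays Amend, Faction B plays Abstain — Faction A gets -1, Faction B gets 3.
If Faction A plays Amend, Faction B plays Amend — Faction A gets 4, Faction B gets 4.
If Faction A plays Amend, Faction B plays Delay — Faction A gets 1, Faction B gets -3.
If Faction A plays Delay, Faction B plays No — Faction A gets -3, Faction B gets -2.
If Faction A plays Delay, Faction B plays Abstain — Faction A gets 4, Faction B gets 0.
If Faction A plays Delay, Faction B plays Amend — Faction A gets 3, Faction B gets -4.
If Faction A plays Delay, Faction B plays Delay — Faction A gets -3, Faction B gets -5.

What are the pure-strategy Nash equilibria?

The pure Nash equilibria are (Abstain, Abstain), (Amend, Amend).

Mark each player's best response to every combination of opponents' strategies; a profile where every player is best-responding is a pure Nash equilibrium.
Faction A against No: payoffs 1, -2, -4, -3 → best response No.
Faction A against Abstain: payoffs -4, 5, -1, 4 → best response Abstain.
Faction A against Amend: payoffs 1, -4, 4, 3 → best response Amend.
Faction A against Delay: payoffs -2, 0, 1, -3 → best response Amend.
Faction B against No: payoffs -5, 4, 1, -4 → best response Abstain.
Faction B against Abstain: payoffs -4, 5, -3, -2 → best response Abstain.
Faction B against Amend: payoffs 1, 3, 4, -3 → best response Amend.
Faction B against Delay: payoffs -2, 0, -4, -5 → best response Abstain.
Mutual best responses: (Abstain, Abstain); (Amend, Amend).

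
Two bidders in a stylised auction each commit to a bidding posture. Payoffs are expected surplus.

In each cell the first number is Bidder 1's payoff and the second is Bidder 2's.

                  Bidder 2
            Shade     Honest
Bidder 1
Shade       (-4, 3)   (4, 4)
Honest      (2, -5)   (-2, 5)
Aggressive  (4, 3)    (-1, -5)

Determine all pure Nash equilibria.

The pure Nash equilibria are (Shade, Honest); (Aggressive, Shade).

For each strategy profile, look for a profitable unilateral deviation.
(Shade, Shade): Bidder 1 can switch to Honest (-4 → 2). Not NE.
(Shade, Honest): Bidder 1 gets 4, best alternative -1; Bidder 2 gets 4, best alternative 3. No profitable deviation — NE.
(Honest, Shade): Bidder 1 can switch to Aggressive (2 → 4). Not NE.
(Honest, Honest): Bidder 1 can switch to Shade (-2 → 4). Not NE.
(Aggressive, Shade): Bidder 1 gets 4, best alternative 2; Bidder 2 gets 3, best alternative -5. No profitable deviation — NE.
(Aggressive, Honest): Bidder 1 can switch to Shade (-1 → 4). Not NE.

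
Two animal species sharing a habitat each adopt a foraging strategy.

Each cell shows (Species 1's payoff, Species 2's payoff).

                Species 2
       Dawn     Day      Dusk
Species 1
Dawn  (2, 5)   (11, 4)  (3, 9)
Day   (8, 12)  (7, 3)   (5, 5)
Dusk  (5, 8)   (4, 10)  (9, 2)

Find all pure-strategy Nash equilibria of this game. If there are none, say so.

(Day, Dawn)

(Dawn, Dawn): Species 1 can switch to Day (2 → 8). Not NE.
(Dawn, Day): Species 2 can switch to Dawn (4 → 5). Not NE.
(Dawn, Dusk): Species 1 can switch to Day (3 → 5). Not NE.
(Day, Dawn): Species 1 gets 8, best alternative 5; Species 2 gets 12, best alternative 5. No profitable deviation — NE.
(Day, Day): Species 1 can switch to Dawn (7 → 11). Not NE.
(Day, Dusk): Species 1 can switch to Dusk (5 → 9). Not NE.
(Dusk, Dawn): Species 1 can switch to Day (5 → 8). Not NE.
(Dusk, Day): Species 1 can switch to Dawn (4 → 11). Not NE.
(Dusk, Dusk): Species 2 can switch to Dawn (2 → 8). Not NE.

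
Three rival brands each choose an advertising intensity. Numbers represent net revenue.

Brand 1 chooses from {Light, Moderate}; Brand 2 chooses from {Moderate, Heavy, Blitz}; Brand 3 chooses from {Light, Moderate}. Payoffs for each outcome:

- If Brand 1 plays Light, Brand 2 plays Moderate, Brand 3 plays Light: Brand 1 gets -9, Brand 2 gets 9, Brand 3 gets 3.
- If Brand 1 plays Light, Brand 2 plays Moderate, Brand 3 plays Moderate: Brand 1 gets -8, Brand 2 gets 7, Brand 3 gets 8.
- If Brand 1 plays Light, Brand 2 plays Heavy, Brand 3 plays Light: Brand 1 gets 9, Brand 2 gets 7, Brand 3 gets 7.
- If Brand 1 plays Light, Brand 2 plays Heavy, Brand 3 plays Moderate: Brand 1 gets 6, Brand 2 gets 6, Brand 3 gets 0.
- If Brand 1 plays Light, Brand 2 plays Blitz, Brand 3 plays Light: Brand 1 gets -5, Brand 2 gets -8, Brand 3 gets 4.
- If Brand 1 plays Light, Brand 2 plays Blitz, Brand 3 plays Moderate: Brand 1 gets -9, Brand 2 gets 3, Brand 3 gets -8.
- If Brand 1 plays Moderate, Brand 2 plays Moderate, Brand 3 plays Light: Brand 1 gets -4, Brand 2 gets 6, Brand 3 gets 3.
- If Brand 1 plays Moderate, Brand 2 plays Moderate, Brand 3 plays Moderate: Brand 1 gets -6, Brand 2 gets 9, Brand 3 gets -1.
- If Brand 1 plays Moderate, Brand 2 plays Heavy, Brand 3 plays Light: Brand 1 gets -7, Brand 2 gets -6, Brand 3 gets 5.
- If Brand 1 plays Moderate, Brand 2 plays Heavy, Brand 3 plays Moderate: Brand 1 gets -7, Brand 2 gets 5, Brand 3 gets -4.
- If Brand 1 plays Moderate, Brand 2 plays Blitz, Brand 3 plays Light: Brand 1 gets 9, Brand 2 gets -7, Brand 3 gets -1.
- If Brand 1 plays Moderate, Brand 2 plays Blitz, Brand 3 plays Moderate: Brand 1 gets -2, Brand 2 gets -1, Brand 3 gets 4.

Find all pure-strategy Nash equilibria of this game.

The unique pure-strategy Nash equilibrium is (Moderate, Moderate, Light).

For each player, find the best response to each opponent profile; mutual best responses are the pure NE.
Brand 1 against (Moderate, Light): payoffs -9, -4 → best response Moderate.
Brand 1 against (Moderate, Moderate): payoffs -8, -6 → best response Moderate.
Brand 1 against (Heavy, Light): payoffs 9, -7 → best response Light.
Brand 1 against (Heavy, Moderate): payoffs 6, -7 → best response Light.
Brand 1 against (Blitz, Light): payoffs -5, 9 → best response Moderate.
Brand 1 against (Blitz, Moderate): payoffs -9, -2 → best response Moderate.
Brand 2 against (Light, Light): payoffs 9, 7, -8 → best response Moderate.
Brand 2 against (Light, Moderate): payoffs 7, 6, 3 → best response Moderate.
Brand 2 against (Moderate, Light): payoffs 6, -6, -7 → best response Moderate.
Brand 2 against (Moderate, Moderate): payoffs 9, 5, -1 → best response Moderate.
Brand 3 against (Light, Moderate): payoffs 3, 8 → best response Moderate.
Brand 3 against (Light, Heavy): payoffs 7, 0 → best response Light.
Brand 3 against (Light, Blitz): payoffs 4, -8 → best response Light.
Brand 3 against (Moderate, Moderate): payoffs 3, -1 → best response Light.
Brand 3 against (Moderate, Heavy): payoffs 5, -4 → best response Light.
Brand 3 against (Moderate, Blitz): payoffs -1, 4 → best response Moderate.
Mutual best responses: (Moderate, Moderate, Light).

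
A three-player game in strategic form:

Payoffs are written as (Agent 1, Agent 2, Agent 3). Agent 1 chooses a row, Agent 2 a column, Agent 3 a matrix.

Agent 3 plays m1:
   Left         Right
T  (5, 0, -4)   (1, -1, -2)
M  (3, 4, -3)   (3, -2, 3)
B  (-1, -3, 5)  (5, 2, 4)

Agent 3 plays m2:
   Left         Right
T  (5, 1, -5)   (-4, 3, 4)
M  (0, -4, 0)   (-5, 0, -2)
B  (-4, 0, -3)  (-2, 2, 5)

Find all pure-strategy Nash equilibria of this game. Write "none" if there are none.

(T, Left, m1): Agent 1 gets 5, best alternative 3; Agent 2 gets 0, best alternative -1; Agent 3 gets -4, best alternative -5. No profitable deviation — NE.
(T, Left, m2): Agent 2 can switch to Right (1 → 3). Not NE.
(T, Right, m1): Agent 1 can switch to M (1 → 3). Not NE.
(T, Right, m2): Agent 1 can switch to B (-4 → -2). Not NE.
(M, Left, m1): Agent 1 can switch to T (3 → 5). Not NE.
(M, Left, m2): Agent 1 can switch to T (0 → 5). Not NE.
(M, Right, m1): Agent 1 can switch to B (3 → 5). Not NE.
(B, Right, m2): Agent 1 gets -2, best alternative -4; Agent 2 gets 2, best alternative 0; Agent 3 gets 5, best alternative 4. No profitable deviation — NE.
(The remaining 4 profiles each have a profitable deviation by the same check.)

The pure Nash equilibria are (T, Left, m1), (B, Right, m2).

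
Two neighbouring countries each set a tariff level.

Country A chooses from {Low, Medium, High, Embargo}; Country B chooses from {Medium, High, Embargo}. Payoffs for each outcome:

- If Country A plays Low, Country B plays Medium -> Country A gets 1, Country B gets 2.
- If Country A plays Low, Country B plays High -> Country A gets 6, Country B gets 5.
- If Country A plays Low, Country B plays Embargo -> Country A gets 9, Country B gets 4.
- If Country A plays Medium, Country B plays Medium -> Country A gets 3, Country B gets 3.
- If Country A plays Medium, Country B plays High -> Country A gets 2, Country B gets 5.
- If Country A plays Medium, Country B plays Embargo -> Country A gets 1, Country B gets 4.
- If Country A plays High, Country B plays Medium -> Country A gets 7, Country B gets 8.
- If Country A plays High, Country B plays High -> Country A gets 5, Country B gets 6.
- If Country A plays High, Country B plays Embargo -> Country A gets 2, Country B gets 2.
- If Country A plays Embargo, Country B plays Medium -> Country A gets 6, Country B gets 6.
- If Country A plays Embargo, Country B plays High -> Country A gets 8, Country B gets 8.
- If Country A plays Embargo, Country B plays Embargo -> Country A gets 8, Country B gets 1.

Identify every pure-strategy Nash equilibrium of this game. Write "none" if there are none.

For each player, find the best response to each opponent profile; mutual best responses are the pure NE.
Country A against Medium: payoffs 1, 3, 7, 6 → best response High.
Country A against High: payoffs 6, 2, 5, 8 → best response Embargo.
Country A against Embargo: payoffs 9, 1, 2, 8 → best response Low.
Country B against Low: payoffs 2, 5, 4 → best response High.
Country B against Medium: payoffs 3, 5, 4 → best response High.
Country B against High: payoffs 8, 6, 2 → best response Medium.
Country B against Embargo: payoffs 6, 8, 1 → best response High.
Mutual best responses: (High, Medium); (Embargo, High).

Pure-strategy Nash equilibria: (High, Medium); (Embargo, High)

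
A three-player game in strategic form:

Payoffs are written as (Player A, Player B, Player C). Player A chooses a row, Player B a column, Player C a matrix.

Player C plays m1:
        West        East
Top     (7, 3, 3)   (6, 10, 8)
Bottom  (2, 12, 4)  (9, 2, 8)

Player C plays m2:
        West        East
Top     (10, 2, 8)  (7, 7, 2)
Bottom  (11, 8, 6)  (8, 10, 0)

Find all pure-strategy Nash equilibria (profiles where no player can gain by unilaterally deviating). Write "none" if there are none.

There is no pure-strategy Nash equilibrium.

(Top, West, m1): Player B can switch to East (3 → 10). Not NE.
(Top, West, m2): Player A can switch to Bottom (10 → 11). Not NE.
(Top, East, m1): Player A can switch to Bottom (6 → 9). Not NE.
(Top, East, m2): Player A can switch to Bottom (7 → 8). Not NE.
(Bottom, West, m1): Player A can switch to Top (2 → 7). Not NE.
(Bottom, West, m2): Player B can switch to East (8 → 10). Not NE.
(Bottom, East, m1): Player B can switch to West (2 → 12). Not NE.
(Bottom, East, m2): Player C can switch to m1 (0 → 8). Not NE.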